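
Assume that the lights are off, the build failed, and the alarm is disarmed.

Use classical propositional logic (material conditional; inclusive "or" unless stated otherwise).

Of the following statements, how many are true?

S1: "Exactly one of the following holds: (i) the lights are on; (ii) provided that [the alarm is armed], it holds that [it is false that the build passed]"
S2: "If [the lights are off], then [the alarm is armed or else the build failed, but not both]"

2

Let P = "the lights are on" (F), G = "the alarm is armed" (F), U = "the build passed" (F).

S1: Parsed as P xor (G -> ~U)

~U = ~F = T
G -> ~U = F -> T = T
P xor (G -> ~U) = F xor T = T
Hence S1 is true.

S2: Formalization: ~P -> (G xor ~U)

~P = ~F = T
~U = ~F = T
G xor ~U = F xor T = T
~P -> (G xor ~U) = T -> T = T
Hence S2 is true.

True statements: 2.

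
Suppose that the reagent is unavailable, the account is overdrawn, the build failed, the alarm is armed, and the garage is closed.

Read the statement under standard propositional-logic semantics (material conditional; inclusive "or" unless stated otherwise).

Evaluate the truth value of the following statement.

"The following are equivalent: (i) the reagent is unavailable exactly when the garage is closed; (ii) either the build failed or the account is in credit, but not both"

Let W = "the reagent is available" (F), M = "the garage is closed" (T), U = "the build passed" (F), S = "the account is overdrawn" (T).
Parsed as (~W <-> M) <-> (~U xor ~S)

~W = ~F = T
~W <-> M = T <-> T = T
~U = ~F = T
~S = ~T = F
~U xor ~S = T xor F = T
(~W <-> M) <-> (~U xor ~S) = T <-> T = T

true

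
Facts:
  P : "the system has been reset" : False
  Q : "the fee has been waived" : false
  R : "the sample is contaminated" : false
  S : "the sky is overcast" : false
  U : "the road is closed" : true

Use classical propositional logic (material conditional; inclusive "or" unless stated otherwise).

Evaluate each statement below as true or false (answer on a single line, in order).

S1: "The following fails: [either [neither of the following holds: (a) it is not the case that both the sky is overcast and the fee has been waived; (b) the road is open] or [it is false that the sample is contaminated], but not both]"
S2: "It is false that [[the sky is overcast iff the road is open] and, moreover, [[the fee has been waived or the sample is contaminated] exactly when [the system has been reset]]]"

S1: Parsed as not (((S nand Q) nor not U) xor not R)

S nand Q = False nand False = True
not U = not True = False
(S nand Q) nor not U = True nor False = False
not R = not False = True
((S nand Q) nor not U) xor not R = False xor True = True
not (((S nand Q) nor not U) xor not R) = not True = False
So S1 is false.

S2: This is not ((S iff not U) and ((Q or R) iff P)).

not U = not True = False
S iff not U = False iff False = True
Q or R = False or False = False
(Q or R) iff P = False iff False = True
(S iff not U) and ((Q or R) iff P) = True and True = True
not ((S iff not U) and ((Q or R) iff P)) = not True = False
So S2 is false.

S1 false; S2 false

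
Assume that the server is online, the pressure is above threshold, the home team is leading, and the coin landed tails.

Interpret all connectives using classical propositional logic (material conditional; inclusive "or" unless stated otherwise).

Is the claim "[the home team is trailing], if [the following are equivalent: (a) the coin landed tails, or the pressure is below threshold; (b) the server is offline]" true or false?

True.

Let G = "the coin landed heads" (F), Q = "the pressure is above threshold" (T), M = "the server is online" (T), L = "the home team is leading" (T).
Parsed as ((¬G ∨ ¬Q) ↔ ¬M) → ¬L

¬G = ¬F = T
¬Q = ¬T = F
¬G ∨ ¬Q = T ∨ F = T
¬M = ¬T = F
(¬G ∨ ¬Q) ↔ ¬M = T ↔ F = F
¬L = ¬T = F
((¬G ∨ ¬Q) ↔ ¬M) → ¬L = F → F = T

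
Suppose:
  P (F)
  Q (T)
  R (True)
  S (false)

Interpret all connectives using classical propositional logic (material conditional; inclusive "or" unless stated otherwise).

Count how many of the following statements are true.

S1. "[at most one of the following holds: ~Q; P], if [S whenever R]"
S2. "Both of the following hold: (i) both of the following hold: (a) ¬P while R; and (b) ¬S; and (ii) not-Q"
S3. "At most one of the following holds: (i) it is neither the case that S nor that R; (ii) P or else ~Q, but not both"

S1: Parsed as (R -> S) -> (not Q nand P)

R -> S = True -> False = False
not Q = not True = False
not Q nand P = False nand False = True
(R -> S) -> (not Q nand P) = False -> True = True
So S1 is true.

S2: In symbols: ((not P and R) and not S) and not Q

not P = not False = True
not P and R = True and True = True
not S = not False = True
(not P and R) and not S = True and True = True
not Q = not True = False
((not P and R) and not S) and not Q = True and False = False
Thus S2 is false.

S3: This is (S nor R) nand (P xor not Q).

S nor R = False nor True = False
not Q = not True = False
P xor not Q = False xor False = False
(S nor R) nand (P xor not Q) = False nand False = True
So S3 is true.

Count: 2.

2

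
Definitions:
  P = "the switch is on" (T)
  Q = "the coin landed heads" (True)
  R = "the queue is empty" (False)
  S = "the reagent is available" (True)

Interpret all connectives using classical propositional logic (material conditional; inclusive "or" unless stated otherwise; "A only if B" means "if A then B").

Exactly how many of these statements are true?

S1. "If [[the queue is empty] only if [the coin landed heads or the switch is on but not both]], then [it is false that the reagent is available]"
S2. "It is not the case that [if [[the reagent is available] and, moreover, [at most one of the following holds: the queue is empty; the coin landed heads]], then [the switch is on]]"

S1: Parsed as (R -> (Q xor P)) -> not S

Q xor P = True xor True = False
R -> (Q xor P) = False -> False = True
not S = not True = False
(R -> (Q xor P)) -> not S = True -> False = False
So S1 is false.

S2: In symbols: not ((S and (R nand Q)) -> P)

R nand Q = False nand True = True
S and (R nand Q) = True and True = True
(S and (R nand Q)) -> P = True -> True = True
not ((S and (R nand Q)) -> P) = not True = False
Thus S2 is false.

0 of the 2 statements are true (none).

0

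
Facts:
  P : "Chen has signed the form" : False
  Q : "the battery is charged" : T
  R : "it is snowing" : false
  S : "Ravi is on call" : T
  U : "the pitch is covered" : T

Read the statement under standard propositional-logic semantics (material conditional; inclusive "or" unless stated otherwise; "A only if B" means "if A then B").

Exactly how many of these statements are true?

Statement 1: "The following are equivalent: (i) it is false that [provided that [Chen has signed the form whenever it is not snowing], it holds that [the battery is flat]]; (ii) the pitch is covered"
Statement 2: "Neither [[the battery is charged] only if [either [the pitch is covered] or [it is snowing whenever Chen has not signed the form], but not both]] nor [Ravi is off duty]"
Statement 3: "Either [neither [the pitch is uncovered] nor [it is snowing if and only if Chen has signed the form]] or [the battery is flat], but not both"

Statement 1: This is ¬((¬R → P) → ¬Q) ↔ U.

¬R = ¬F = T
¬R → P = T → F = F
¬Q = ¬T = F
(¬R → P) → ¬Q = F → F = T
¬((¬R → P) → ¬Q) = ¬T = F
¬((¬R → P) → ¬Q) ↔ U = F ↔ T = F
Hence Statement 1 is false.

Statement 2: Parsed as (Q → (U ⊕ (¬P → R))) ↓ ¬S

¬P = ¬F = T
¬P → R = T → F = F
U ⊕ (¬P → R) = T ⊕ F = T
Q → (U ⊕ (¬P → R)) = T → T = T
¬S = ¬T = F
(Q → (U ⊕ (¬P → R))) ↓ ¬S = T ↓ F = F
Thus Statement 2 is false.

Statement 3: Formalization: (¬U ↓ (R ↔ P)) ⊕ ¬Q

¬U = ¬T = F
R ↔ P = F ↔ F = T
¬U ↓ (R ↔ P) = F ↓ T = F
¬Q = ¬T = F
(¬U ↓ (R ↔ P)) ⊕ ¬Q = F ⊕ F = F
Thus Statement 3 is false.

0 of the 3 statements are true (none).

0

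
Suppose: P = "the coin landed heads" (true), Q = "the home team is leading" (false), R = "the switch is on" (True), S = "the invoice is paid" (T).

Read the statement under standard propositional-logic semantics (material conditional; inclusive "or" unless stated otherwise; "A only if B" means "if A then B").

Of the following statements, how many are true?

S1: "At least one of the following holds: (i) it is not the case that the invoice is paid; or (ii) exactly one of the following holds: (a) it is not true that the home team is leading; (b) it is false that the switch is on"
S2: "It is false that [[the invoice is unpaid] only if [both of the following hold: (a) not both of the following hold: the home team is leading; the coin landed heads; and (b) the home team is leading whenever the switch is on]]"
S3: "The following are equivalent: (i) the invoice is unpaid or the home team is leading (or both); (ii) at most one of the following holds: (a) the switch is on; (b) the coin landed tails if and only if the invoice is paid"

S1: In symbols: ¬S ∨ (¬Q ⊕ ¬R)

¬S = ¬T = F
¬Q = ¬F = T
¬R = ¬T = F
¬Q ⊕ ¬R = T ⊕ F = T
¬S ∨ (¬Q ⊕ ¬R) = F ∨ T = T
Thus S1 is true.

S2: In symbols: ¬(¬S → ((Q ↑ P) ∧ (R → Q)))

¬S = ¬T = F
Q ↑ P = F ↑ T = T
R → Q = T → F = F
(Q ↑ P) ∧ (R → Q) = T ∧ F = F
¬S → ((Q ↑ P) ∧ (R → Q)) = F → F = T
¬(¬S → ((Q ↑ P) ∧ (R → Q))) = ¬T = F
Thus S2 is false.

S3: This is (¬S ∨ Q) ↔ (R ↑ (¬P ↔ S)).

¬S = ¬T = F
¬S ∨ Q = F ∨ F = F
¬P = ¬T = F
¬P ↔ S = F ↔ T = F
R ↑ (¬P ↔ S) = T ↑ F = T
(¬S ∨ Q) ↔ (R ↑ (¬P ↔ S)) = F ↔ T = F
Hence S3 is false.

Count: 1.

1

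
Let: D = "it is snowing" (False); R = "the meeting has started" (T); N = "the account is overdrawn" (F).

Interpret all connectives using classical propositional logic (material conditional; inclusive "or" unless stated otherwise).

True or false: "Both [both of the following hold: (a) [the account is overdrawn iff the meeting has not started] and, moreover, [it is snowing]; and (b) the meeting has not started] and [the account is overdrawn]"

Values: N=False, R=True, D=False.
This is (((N iff not R) and D) and not R) and N.

not R = not True = False
N iff not R = False iff False = True
(N iff not R) and D = True and False = False
not R = not True = False
((N iff not R) and D) and not R = False and False = False
(((N iff not R) and D) and not R) and N = False and False = False

False.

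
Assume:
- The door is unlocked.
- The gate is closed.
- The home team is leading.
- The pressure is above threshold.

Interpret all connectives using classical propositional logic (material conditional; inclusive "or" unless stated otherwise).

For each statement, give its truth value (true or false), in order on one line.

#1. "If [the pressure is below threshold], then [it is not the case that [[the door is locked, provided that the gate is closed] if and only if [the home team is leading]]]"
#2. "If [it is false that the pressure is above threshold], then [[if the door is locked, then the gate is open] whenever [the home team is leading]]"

#1 True; #2 True

Let M = "the pressure is above threshold" (T), R = "the gate is open" (F), K = "the door is locked" (F), W = "the home team is leading" (T).

#1: Parsed as ~M -> ~((~R -> K) <-> W)

~M = ~T = F
~R = ~F = T
~R -> K = T -> F = F
(~R -> K) <-> W = F <-> T = F
~((~R -> K) <-> W) = ~F = T
~M -> ~((~R -> K) <-> W) = F -> T = T
So #1 is true.

#2: In symbols: ~M -> (W -> (K -> R))

~M = ~T = F
K -> R = F -> F = T
W -> (K -> R) = T -> T = T
~M -> (W -> (K -> R)) = F -> T = T
Thus #2 is true.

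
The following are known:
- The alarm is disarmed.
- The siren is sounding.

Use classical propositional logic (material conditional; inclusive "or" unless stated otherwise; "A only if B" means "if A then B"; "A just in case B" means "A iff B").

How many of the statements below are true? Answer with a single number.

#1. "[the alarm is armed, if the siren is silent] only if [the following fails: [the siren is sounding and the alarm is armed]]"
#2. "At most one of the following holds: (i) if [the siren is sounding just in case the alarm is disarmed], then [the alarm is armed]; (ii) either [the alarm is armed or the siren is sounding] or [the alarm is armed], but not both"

Let Q = "the siren is sounding" (T), P = "the alarm is armed" (F).

#1: Parsed as (¬Q → P) → ¬(Q ∧ P)

¬Q = ¬T = F
¬Q → P = F → F = T
Q ∧ P = T ∧ F = F
¬(Q ∧ P) = ¬F = T
(¬Q → P) → ¬(Q ∧ P) = T → T = T
So #1 is true.

#2: This is ((Q ↔ ¬P) → P) ↑ ((P ∨ Q) ⊕ P).

¬P = ¬F = T
Q ↔ ¬P = T ↔ T = T
(Q ↔ ¬P) → P = T → F = F
P ∨ Q = F ∨ T = T
(P ∨ Q) ⊕ P = T ⊕ F = T
((Q ↔ ¬P) → P) ↑ ((P ∨ Q) ⊕ P) = F ↑ T = T
Hence #2 is true.

Count: 2.

2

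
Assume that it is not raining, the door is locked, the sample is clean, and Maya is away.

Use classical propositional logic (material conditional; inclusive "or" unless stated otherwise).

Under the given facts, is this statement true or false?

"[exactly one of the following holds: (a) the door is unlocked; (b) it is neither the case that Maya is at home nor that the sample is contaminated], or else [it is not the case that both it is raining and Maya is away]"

Let Q = "the door is locked" (True), S = "Maya is at home" (False), R = "the sample is contaminated" (False), P = "it is raining" (False).
Formalization: (not Q xor (S nor R)) or (P nand not S)

not Q = not True = False
S nor R = False nor False = True
not Q xor (S nor R) = False xor True = True
not S = not False = True
P nand not S = False nand True = True
(not Q xor (S nor R)) or (P nand not S) = True or True = True

True.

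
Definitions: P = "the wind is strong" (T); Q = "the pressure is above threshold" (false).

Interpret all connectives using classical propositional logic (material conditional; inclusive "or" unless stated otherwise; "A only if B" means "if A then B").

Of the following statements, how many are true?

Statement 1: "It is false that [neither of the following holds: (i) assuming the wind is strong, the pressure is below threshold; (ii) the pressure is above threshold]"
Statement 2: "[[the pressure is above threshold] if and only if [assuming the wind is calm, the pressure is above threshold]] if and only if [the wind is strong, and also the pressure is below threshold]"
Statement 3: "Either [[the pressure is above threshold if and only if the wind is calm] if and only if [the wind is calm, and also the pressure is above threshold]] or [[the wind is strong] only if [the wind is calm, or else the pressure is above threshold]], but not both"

Statement 1: Parsed as not ((P -> not Q) nor Q)

not Q = not False = True
P -> not Q = True -> True = True
(P -> not Q) nor Q = True nor False = False
not ((P -> not Q) nor Q) = not False = True
Thus Statement 1 is true.

Statement 2: This is (Q iff (not P -> Q)) iff (P and not Q).

not P = not True = False
not P -> Q = False -> False = True
Q iff (not P -> Q) = False iff True = False
not Q = not False = True
P and not Q = True and True = True
(Q iff (not P -> Q)) iff (P and not Q) = False iff True = False
Thus Statement 2 is false.

Statement 3: Formalization: ((Q iff not P) iff (not P and Q)) xor (P -> (not P or Q))

not P = not True = False
Q iff not P = False iff False = True
not P = not True = False
not P and Q = False and False = False
(Q iff not P) iff (not P and Q) = True iff False = False
not P = not True = False
not P or Q = False or False = False
P -> (not P or Q) = True -> False = False
((Q iff not P) iff (not P and Q)) xor (P -> (not P or Q)) = False xor False = False
Hence Statement 3 is false.

True statements: 1.

1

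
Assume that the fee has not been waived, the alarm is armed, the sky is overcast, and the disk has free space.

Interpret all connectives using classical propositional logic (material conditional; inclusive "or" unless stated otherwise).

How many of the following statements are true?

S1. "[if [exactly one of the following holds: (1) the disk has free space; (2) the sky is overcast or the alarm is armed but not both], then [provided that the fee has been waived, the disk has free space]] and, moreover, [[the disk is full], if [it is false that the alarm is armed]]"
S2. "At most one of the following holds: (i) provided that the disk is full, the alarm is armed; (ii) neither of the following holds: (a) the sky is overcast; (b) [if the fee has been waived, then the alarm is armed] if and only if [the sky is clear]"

2

Let K = "the disk is full" (F), Q = "the sky is overcast" (T), L = "the alarm is armed" (T), S = "the fee has been waived" (F).

S1: In symbols: ((¬K ⊕ (Q ⊕ L)) → (S → ¬K)) ∧ (¬L → K)

¬K = ¬F = T
Q ⊕ L = T ⊕ T = F
¬K ⊕ (Q ⊕ L) = T ⊕ F = T
¬K = ¬F = T
S → ¬K = F → T = T
(¬K ⊕ (Q ⊕ L)) → (S → ¬K) = T → T = T
¬L = ¬T = F
¬L → K = F → F = T
((¬K ⊕ (Q ⊕ L)) → (S → ¬K)) ∧ (¬L → K) = T ∧ T = T
Hence S1 is true.

S2: Parsed as (K → L) ↑ (Q ↓ ((S → L) ↔ ¬Q))

K → L = F → T = T
S → L = F → T = T
¬Q = ¬T = F
(S → L) ↔ ¬Q = T ↔ F = F
Q ↓ ((S → L) ↔ ¬Q) = T ↓ F = F
(K → L) ↑ (Q ↓ ((S → L) ↔ ¬Q)) = T ↑ F = T
So S2 is true.

2 of the 2 statements are true (S1, S2).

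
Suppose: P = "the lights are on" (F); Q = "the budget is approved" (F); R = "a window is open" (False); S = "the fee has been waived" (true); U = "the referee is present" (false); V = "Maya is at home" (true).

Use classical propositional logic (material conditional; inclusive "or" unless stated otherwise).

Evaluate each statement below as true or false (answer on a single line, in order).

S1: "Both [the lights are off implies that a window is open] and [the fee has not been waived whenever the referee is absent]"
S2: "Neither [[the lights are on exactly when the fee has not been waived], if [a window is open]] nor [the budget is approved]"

S1: In symbols: (~P -> R) & (~U -> ~S)

~P = ~F = T
~P -> R = T -> F = F
~U = ~F = T
~S = ~T = F
~U -> ~S = T -> F = F
(~P -> R) & (~U -> ~S) = F & F = F
Hence S1 is false.

S2: Formalization: (R -> (P <-> ~S)) nor Q

~S = ~T = F
P <-> ~S = F <-> F = T
R -> (P <-> ~S) = F -> T = T
(R -> (P <-> ~S)) nor Q = T nor F = F
Thus S2 is false.

S1 false / S2 false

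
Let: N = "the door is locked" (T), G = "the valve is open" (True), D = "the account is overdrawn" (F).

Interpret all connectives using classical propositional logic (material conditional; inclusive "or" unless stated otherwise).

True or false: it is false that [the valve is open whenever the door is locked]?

false

This is ~(N -> G).

N -> G = T -> T = T
~(N -> G) = ~T = F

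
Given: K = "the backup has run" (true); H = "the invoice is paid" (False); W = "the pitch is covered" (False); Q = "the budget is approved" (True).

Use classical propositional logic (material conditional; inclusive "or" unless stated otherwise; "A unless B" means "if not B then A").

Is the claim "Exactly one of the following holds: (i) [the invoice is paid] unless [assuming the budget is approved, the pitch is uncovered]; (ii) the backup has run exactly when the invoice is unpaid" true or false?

Values: H=F, Q=T, W=F, K=T.
Parsed as (H | (Q -> ~W)) xor (K <-> ~H)

~W = ~F = T
Q -> ~W = T -> T = T
H | (Q -> ~W) = F | T = T
~H = ~F = T
K <-> ~H = T <-> T = T
(H | (Q -> ~W)) xor (K <-> ~H) = T xor T = F

The statement is false.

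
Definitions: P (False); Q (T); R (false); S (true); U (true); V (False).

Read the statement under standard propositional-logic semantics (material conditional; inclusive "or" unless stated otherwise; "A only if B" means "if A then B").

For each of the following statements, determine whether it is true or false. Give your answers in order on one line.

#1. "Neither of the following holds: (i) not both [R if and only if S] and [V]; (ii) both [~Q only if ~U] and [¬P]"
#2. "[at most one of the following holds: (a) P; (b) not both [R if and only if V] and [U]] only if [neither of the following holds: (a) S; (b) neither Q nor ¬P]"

#1 False, #2 False

#1: Formalization: ((R ↔ S) ↑ V) ↓ ((¬Q → ¬U) ∧ ¬P)

R ↔ S = F ↔ T = F
(R ↔ S) ↑ V = F ↑ F = T
¬Q = ¬T = F
¬U = ¬T = F
¬Q → ¬U = F → F = T
¬P = ¬F = T
(¬Q → ¬U) ∧ ¬P = T ∧ T = T
((R ↔ S) ↑ V) ↓ ((¬Q → ¬U) ∧ ¬P) = T ↓ T = F
So #1 is false.

#2: Formalization: (P ↑ ((R ↔ V) ↑ U)) → (S ↓ (Q ↓ ¬P))

R ↔ V = F ↔ F = T
(R ↔ V) ↑ U = T ↑ T = F
P ↑ ((R ↔ V) ↑ U) = F ↑ F = T
¬P = ¬F = T
Q ↓ ¬P = T ↓ T = F
S ↓ (Q ↓ ¬P) = T ↓ F = F
(P ↑ ((R ↔ V) ↑ U)) → (S ↓ (Q ↓ ¬P)) = T → F = F
Thus #2 is false.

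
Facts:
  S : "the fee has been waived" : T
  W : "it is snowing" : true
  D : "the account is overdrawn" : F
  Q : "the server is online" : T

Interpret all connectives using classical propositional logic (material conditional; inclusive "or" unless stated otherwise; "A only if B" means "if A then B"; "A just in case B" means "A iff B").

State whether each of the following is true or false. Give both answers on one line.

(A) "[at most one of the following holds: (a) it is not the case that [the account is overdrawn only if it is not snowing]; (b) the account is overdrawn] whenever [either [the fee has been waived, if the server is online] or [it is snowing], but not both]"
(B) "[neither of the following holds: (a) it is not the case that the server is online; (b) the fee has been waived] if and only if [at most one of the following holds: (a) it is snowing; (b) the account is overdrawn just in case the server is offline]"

(A): This is ((Q → S) ⊕ W) → (¬(D → ¬W) ↑ D).

Q → S = T → T = T
(Q → S) ⊕ W = T ⊕ T = F
¬W = ¬T = F
D → ¬W = F → F = T
¬(D → ¬W) = ¬T = F
¬(D → ¬W) ↑ D = F ↑ F = T
((Q → S) ⊕ W) → (¬(D → ¬W) ↑ D) = F → T = T
Thus (A) is true.

(B): Formalization: (¬Q ↓ S) ↔ (W ↑ (D ↔ ¬Q))

¬Q = ¬T = F
¬Q ↓ S = F ↓ T = F
¬Q = ¬T = F
D ↔ ¬Q = F ↔ F = T
W ↑ (D ↔ ¬Q) = T ↑ T = F
(¬Q ↓ S) ↔ (W ↑ (D ↔ ¬Q)) = F ↔ F = T
Thus (B) is true.

(A) true; (B) true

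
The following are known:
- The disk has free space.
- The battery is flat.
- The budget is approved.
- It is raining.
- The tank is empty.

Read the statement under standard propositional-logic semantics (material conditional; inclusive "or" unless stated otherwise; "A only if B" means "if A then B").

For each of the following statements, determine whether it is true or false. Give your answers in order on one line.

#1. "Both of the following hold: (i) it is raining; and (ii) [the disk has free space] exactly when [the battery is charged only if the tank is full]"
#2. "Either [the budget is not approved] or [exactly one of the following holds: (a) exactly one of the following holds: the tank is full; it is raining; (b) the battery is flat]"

Let P = "it is raining" (T), W = "the disk is full" (F), G = "the battery is charged" (F), D = "the tank is full" (F), R = "the budget is approved" (T).

#1: In symbols: P ∧ (¬W ↔ (G → D))

¬W = ¬F = T
G → D = F → F = T
¬W ↔ (G → D) = T ↔ T = T
P ∧ (¬W ↔ (G → D)) = T ∧ T = T
Thus #1 is true.

#2: In symbols: ¬R ∨ ((D ⊕ P) ⊕ ¬G)

¬R = ¬T = F
D ⊕ P = F ⊕ T = T
¬G = ¬F = T
(D ⊕ P) ⊕ ¬G = T ⊕ T = F
¬R ∨ ((D ⊕ P) ⊕ ¬G) = F ∨ F = F
Hence #2 is false.

#1 True; #2 False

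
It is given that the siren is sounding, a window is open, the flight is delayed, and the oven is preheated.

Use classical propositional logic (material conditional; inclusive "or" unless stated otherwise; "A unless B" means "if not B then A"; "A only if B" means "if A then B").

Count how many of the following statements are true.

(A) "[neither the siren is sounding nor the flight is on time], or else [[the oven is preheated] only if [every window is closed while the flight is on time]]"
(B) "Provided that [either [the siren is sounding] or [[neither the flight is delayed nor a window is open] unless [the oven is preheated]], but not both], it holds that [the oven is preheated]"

1

Let P = "the siren is sounding" (T), R = "the flight is delayed" (T), S = "the oven is preheated" (T), Q = "a window is open" (T).

(A): This is (P nor ~R) | (S -> (~Q & ~R)).

~R = ~T = F
P nor ~R = T nor F = F
~Q = ~T = F
~R = ~T = F
~Q & ~R = F & F = F
S -> (~Q & ~R) = T -> F = F
(P nor ~R) | (S -> (~Q & ~R)) = F | F = F
Thus (A) is false.

(B): In symbols: (P xor ((R nor Q) | S)) -> S

R nor Q = T nor T = F
(R nor Q) | S = F | T = T
P xor ((R nor Q) | S) = T xor T = F
(P xor ((R nor Q) | S)) -> S = F -> T = T
So (B) is true.

Count: 1.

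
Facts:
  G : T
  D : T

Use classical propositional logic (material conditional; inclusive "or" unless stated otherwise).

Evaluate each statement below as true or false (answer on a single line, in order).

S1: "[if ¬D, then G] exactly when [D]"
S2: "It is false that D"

S1 T, S2 F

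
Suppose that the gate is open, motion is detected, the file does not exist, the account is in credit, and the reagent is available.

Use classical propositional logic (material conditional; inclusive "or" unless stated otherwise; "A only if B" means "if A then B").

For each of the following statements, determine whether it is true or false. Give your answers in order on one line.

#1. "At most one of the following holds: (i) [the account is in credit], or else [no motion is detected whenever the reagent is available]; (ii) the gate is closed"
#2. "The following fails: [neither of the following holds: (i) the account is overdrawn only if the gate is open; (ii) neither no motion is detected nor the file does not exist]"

Let S = "the account is overdrawn" (False), U = "the reagent is available" (True), Q = "motion is detected" (True), P = "the gate is open" (True), R = "the file exists" (False).

#1: This is (not S or (U -> not Q)) nand not P.

not S = not False = True
not Q = not True = False
U -> not Q = True -> False = False
not S or (U -> not Q) = True or False = True
not P = not True = False
(not S or (U -> not Q)) nand not P = True nand False = True
Thus #1 is true.

#2: Formalization: not ((S -> P) nor (not Q nor not R))

S -> P = False -> True = True
not Q = not True = False
not R = not False = True
not Q nor not R = False nor True = False
(S -> P) nor (not Q nor not R) = True nor False = False
not ((S -> P) nor (not Q nor not R)) = not False = True
Thus #2 is true.

#1 True; #2 True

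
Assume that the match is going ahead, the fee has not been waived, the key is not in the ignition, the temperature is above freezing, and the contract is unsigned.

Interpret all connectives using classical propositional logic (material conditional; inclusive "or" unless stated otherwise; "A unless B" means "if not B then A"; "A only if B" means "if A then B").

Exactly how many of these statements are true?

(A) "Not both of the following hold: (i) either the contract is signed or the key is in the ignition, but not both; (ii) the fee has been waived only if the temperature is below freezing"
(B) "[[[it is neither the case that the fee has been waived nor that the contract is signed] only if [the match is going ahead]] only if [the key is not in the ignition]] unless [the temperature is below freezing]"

2

Let U = "the contract is signed" (F), R = "the key is in the ignition" (F), Q = "the fee has been waived" (F), S = "the temperature is below freezing" (F), P = "the match is cancelled" (F).

(A): Formalization: (U xor R) nand (Q -> S)

U xor R = F xor F = F
Q -> S = F -> F = T
(U xor R) nand (Q -> S) = F nand T = T
Hence (A) is true.

(B): Parsed as (((Q nor U) -> ~P) -> ~R) | S

Q nor U = F nor F = T
~P = ~F = T
(Q nor U) -> ~P = T -> T = T
~R = ~F = T
((Q nor U) -> ~P) -> ~R = T -> T = T
(((Q nor U) -> ~P) -> ~R) | S = T | F = T
Thus (B) is true.

True statements: 2.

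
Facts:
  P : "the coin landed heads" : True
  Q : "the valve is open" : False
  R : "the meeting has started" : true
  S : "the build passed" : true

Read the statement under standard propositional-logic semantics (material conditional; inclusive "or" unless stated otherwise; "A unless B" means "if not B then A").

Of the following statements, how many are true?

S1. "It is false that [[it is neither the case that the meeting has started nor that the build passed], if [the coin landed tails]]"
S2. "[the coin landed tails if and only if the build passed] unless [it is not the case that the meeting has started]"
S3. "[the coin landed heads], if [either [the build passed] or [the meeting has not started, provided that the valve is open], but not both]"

S1: In symbols: ~(~P -> (R nor S))

~P = ~T = F
R nor S = T nor T = F
~P -> (R nor S) = F -> F = T
~(~P -> (R nor S)) = ~T = F
So S1 is false.

S2: Formalization: (~P <-> S) | ~R

~P = ~T = F
~P <-> S = F <-> T = F
~R = ~T = F
(~P <-> S) | ~R = F | F = F
So S2 is false.

S3: This is (S xor (Q -> ~R)) -> P.

~R = ~T = F
Q -> ~R = F -> F = T
S xor (Q -> ~R) = T xor T = F
(S xor (Q -> ~R)) -> P = F -> T = T
Hence S3 is true.

True statements: 1 (S3).

1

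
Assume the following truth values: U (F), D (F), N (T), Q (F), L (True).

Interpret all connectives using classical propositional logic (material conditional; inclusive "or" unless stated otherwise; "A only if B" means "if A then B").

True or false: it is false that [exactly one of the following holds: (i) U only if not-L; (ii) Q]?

false

Values: U=False, L=True, Q=False.
Parsed as not ((U -> not L) xor Q)

not L = not True = False
U -> not L = False -> False = True
(U -> not L) xor Q = True xor False = True
not ((U -> not L) xor Q) = not True = False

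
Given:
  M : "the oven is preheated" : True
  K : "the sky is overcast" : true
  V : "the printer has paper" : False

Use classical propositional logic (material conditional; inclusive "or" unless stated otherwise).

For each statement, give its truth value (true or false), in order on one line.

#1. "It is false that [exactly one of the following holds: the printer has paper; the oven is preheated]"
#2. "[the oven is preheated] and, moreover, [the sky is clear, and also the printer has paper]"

#1: Formalization: not (V xor M)

V xor M = False xor True = True
not (V xor M) = not True = False
So #1 is false.

#2: In symbols: M and (not K and V)

not K = not True = False
not K and V = False and False = False
M and (not K and V) = True and False = False
Hence #2 is false.

#1 False / #2 False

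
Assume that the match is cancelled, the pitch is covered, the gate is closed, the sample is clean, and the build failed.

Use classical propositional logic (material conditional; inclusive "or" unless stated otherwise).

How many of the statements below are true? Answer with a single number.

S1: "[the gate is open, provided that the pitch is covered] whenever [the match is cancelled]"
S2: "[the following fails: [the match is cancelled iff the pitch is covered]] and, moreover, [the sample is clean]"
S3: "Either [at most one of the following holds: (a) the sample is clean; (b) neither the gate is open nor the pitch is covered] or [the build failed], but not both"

Let P = "the match is cancelled" (T), Q = "the pitch is covered" (T), R = "the gate is open" (F), S = "the sample is contaminated" (F), U = "the build passed" (F).

S1: This is P -> (Q -> R).

Q -> R = T -> F = F
P -> (Q -> R) = T -> F = F
Hence S1 is false.

S2: In symbols: ~(P <-> Q) & ~S

P <-> Q = T <-> T = T
~(P <-> Q) = ~T = F
~S = ~F = T
~(P <-> Q) & ~S = F & T = F
Hence S2 is false.

S3: Formalization: (~S nand (R nor Q)) xor ~U

~S = ~F = T
R nor Q = F nor T = F
~S nand (R nor Q) = T nand F = T
~U = ~F = T
(~S nand (R nor Q)) xor ~U = T xor T = F
Thus S3 is false.

True statements: 0 (none).

0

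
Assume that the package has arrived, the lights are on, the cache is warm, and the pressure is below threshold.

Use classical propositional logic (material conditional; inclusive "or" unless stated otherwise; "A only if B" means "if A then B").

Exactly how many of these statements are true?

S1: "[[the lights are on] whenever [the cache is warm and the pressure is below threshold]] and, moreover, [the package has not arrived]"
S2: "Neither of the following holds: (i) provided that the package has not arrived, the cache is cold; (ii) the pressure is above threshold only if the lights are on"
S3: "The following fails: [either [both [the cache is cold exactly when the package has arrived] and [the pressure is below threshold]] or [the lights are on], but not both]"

0

Let G = "the cache is warm" (True), S = "the pressure is above threshold" (False), L = "the lights are on" (True), V = "the package has arrived" (True).

S1: This is ((G and not S) -> L) and not V.

not S = not False = True
G and not S = True and True = True
(G and not S) -> L = True -> True = True
not V = not True = False
((G and not S) -> L) and not V = True and False = False
So S1 is false.

S2: This is (not V -> not G) nor (S -> L).

not V = not True = False
not G = not True = False
not V -> not G = False -> False = True
S -> L = False -> True = True
(not V -> not G) nor (S -> L) = True nor True = False
Thus S2 is false.

S3: This is not (((not G iff V) and not S) xor L).

not G = not True = False
not G iff V = False iff True = False
not S = not False = True
(not G iff V) and not S = False and True = False
((not G iff V) and not S) xor L = False xor True = True
not (((not G iff V) and not S) xor L) = not True = False
Thus S3 is false.

0 of the 3 statements are true (none).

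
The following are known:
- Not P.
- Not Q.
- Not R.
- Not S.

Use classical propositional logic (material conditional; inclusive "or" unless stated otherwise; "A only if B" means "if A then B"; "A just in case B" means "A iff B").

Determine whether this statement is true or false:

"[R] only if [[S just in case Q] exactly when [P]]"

true

Formalization: R -> ((S <-> Q) <-> P)

S <-> Q = F <-> F = T
(S <-> Q) <-> P = T <-> F = F
R -> ((S <-> Q) <-> P) = F -> F = T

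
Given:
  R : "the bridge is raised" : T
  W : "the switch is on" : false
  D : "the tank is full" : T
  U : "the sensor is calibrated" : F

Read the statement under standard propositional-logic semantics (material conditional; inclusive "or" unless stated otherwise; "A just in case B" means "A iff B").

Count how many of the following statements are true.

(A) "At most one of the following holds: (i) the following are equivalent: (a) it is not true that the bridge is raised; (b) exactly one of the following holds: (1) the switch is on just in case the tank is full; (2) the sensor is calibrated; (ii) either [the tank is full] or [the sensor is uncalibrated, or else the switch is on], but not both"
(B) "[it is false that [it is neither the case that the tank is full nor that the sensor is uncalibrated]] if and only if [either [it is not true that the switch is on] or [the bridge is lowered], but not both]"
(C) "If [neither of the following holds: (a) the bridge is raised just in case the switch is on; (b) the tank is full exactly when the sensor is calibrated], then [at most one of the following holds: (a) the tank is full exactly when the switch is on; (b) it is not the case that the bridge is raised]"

3

(A): This is (not R iff ((W iff D) xor U)) nand (D xor (not U or W)).

not R = not True = False
W iff D = False iff True = False
(W iff D) xor U = False xor False = False
not R iff ((W iff D) xor U) = False iff False = True
not U = not False = True
not U or W = True or False = True
D xor (not U or W) = True xor True = False
(not R iff ((W iff D) xor U)) nand (D xor (not U or W)) = True nand False = True
Thus (A) is true.

(B): Formalization: not (D nor not U) iff (not W xor not R)

not U = not False = True
D nor not U = True nor True = False
not (D nor not U) = not False = True
not W = not False = True
not R = not True = False
not W xor not R = True xor False = True
not (D nor not U) iff (not W xor not R) = True iff True = True
So (B) is true.

(C): In symbols: ((R iff W) nor (D iff U)) -> ((D iff W) nand not R)

R iff W = True iff False = False
D iff U = True iff False = False
(R iff W) nor (D iff U) = False nor False = True
D iff W = True iff False = False
not R = not True = False
(D iff W) nand not R = False nand False = True
((R iff W) nor (D iff U)) -> ((D iff W) nand not R) = True -> True = True
So (C) is true.

Count: 3.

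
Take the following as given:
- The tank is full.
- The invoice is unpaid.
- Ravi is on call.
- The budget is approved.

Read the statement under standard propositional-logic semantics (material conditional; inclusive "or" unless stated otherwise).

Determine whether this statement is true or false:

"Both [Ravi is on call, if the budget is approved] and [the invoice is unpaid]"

Let V = "the budget is approved" (T), W = "Ravi is on call" (T), L = "the invoice is paid" (F).
Parsed as (V -> W) & ~L

V -> W = T -> T = T
~L = ~F = T
(V -> W) & ~L = T & T = T

The statement is true.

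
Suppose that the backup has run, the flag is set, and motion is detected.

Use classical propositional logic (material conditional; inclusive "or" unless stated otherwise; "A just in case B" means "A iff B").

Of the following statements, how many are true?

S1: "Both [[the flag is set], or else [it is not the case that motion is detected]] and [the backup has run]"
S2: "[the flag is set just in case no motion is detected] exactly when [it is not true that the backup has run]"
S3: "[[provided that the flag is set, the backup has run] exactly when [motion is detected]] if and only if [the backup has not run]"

2

Let Q = "the flag is set" (T), V = "motion is detected" (T), R = "the backup has run" (T).

S1: Formalization: (Q ∨ ¬V) ∧ R

¬V = ¬T = F
Q ∨ ¬V = T ∨ F = T
(Q ∨ ¬V) ∧ R = T ∧ T = T
So S1 is true.

S2: Parsed as (Q ↔ ¬V) ↔ ¬R

¬V = ¬T = F
Q ↔ ¬V = T ↔ F = F
¬R = ¬T = F
(Q ↔ ¬V) ↔ ¬R = F ↔ F = T
Hence S2 is true.

S3: Formalization: ((Q → R) ↔ V) ↔ ¬R

Q → R = T → T = T
(Q → R) ↔ V = T ↔ T = T
¬R = ¬T = F
((Q → R) ↔ V) ↔ ¬R = T ↔ F = F
Thus S3 is false.

2 of the 3 statements are true.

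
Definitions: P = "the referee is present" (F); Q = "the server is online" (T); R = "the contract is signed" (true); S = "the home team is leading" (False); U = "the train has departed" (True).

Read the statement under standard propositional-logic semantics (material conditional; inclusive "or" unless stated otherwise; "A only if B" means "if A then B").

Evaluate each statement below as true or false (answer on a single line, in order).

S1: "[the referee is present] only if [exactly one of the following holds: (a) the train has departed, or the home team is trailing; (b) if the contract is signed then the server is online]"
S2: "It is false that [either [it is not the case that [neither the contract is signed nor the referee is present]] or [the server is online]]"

S1 true, S2 false

S1: This is P → ((U ∨ ¬S) ⊕ (R → Q)).

¬S = ¬F = T
U ∨ ¬S = T ∨ T = T
R → Q = T → T = T
(U ∨ ¬S) ⊕ (R → Q) = T ⊕ T = F
P → ((U ∨ ¬S) ⊕ (R → Q)) = F → F = T
So S1 is true.

S2: Formalization: ¬(¬(R ↓ P) ∨ Q)

R ↓ P = T ↓ F = F
¬(R ↓ P) = ¬F = T
¬(R ↓ P) ∨ Q = T ∨ T = T
¬(¬(R ↓ P) ∨ Q) = ¬T = F
So S2 is false.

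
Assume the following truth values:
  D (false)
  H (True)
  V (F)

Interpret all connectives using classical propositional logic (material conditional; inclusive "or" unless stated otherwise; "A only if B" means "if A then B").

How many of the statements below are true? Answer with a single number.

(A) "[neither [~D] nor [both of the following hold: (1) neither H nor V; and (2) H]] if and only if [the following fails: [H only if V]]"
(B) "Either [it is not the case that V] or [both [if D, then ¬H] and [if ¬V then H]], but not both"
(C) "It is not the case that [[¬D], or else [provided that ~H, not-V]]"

0

(A): Formalization: (¬D ↓ ((H ↓ V) ∧ H)) ↔ ¬(H → V)

¬D = ¬F = T
H ↓ V = T ↓ F = F
(H ↓ V) ∧ H = F ∧ T = F
¬D ↓ ((H ↓ V) ∧ H) = T ↓ F = F
H → V = T → F = F
¬(H → V) = ¬F = T
(¬D ↓ ((H ↓ V) ∧ H)) ↔ ¬(H → V) = F ↔ T = F
Hence (A) is false.

(B): Formalization: ¬V ⊕ ((D → ¬H) ∧ (¬V → H))

¬V = ¬F = T
¬H = ¬T = F
D → ¬H = F → F = T
¬V = ¬F = T
¬V → H = T → T = T
(D → ¬H) ∧ (¬V → H) = T ∧ T = T
¬V ⊕ ((D → ¬H) ∧ (¬V → H)) = T ⊕ T = F
Thus (B) is false.

(C): Formalization: ¬(¬D ∨ (¬H → ¬V))

¬D = ¬F = T
¬H = ¬T = F
¬V = ¬F = T
¬H → ¬V = F → T = T
¬D ∨ (¬H → ¬V) = T ∨ T = T
¬(¬D ∨ (¬H → ¬V)) = ¬T = F
So (C) is false.

0 of the 3 statements are true (none).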